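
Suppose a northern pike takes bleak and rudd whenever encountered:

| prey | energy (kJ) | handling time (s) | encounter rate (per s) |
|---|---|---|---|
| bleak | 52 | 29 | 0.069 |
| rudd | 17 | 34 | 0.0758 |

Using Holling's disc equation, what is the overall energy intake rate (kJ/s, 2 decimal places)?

Energy encountered per unit search time: 0.069×52 + 0.0758×17 = 4.877 kJ/s.
Handling time per unit search time: 0.069×29 + 0.0758×34 = 4.578.
Rate = 4.877/(1 + 4.578) = 0.8742 kJ/s.

0.87 kJ/s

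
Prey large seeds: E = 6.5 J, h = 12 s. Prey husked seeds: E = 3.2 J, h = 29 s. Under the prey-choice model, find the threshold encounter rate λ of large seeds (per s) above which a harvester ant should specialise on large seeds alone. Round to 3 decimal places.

Drop husked seeds once their profitability E₂/h₂ falls below the rate achievable on large seeds alone: E₂/h₂ = λE₁/(1 + λh₁).
Solve for λ: λE₁h₂ = E₂(1 + λh₁) → λ(E₁h₂ − E₂h₁) = E₂ → λ = E₂/(E₁h₂ − E₂h₁).
λ = 3.2/(6.5×29 − 3.2×12) = 3.2/150.1 = 0.02132 per s.

0.021 per s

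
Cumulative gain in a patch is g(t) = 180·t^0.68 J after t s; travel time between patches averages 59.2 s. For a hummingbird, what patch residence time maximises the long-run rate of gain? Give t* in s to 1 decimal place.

125.8 s

Optimal t* satisfies g'(t*) = g(t*)/(T + t*).
g'(t) = 0.68·180·t^-0.32. Setting 0.68·180·t^-0.32 = 180·t^0.68/(59.2+t) gives 0.68(59.2+t) = t, so 0.32·t = 0.68×59.2.
t* = 0.68×59.2/0.32 = 125.8 s.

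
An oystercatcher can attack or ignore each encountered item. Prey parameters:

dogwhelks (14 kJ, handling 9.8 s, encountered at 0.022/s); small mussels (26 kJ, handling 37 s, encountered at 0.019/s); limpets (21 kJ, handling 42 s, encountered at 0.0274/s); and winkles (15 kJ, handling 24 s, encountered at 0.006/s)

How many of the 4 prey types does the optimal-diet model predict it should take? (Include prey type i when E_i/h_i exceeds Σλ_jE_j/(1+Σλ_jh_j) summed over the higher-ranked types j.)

E/h in descending order: dogwhelks 1.43, small mussels 0.703, winkles 0.625, limpets 0.5 kJ/s. The optimal diet is the largest prefix of this list for which every included type satisfies E_i/h_i > R on the types above it.
Rate on top 1: 0.2534. small mussels: 0.703 > 0.2534 → include.
Rate on top 2: 0.418. winkles: 0.625 > 0.418 → include.
Rate on top 3: 0.4325. limpets: 0.5 > 0.4325 → include.
Optimal diet: dogwhelks, small mussels, winkles, limpets — 4 of 4 types.

4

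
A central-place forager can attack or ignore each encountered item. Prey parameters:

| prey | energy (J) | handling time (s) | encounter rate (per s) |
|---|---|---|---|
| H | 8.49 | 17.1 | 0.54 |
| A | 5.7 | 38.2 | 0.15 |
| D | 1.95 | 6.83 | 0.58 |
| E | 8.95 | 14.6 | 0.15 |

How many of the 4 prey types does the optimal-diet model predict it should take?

Profitabilities (E/h, J/s): E 0.613, H 0.496, D 0.286, A 0.149. Add prey in this order while the next type's profitability exceeds the intake rate on those already taken.
Rate on top 1: 0.4208. H: 0.496 > 0.4208 → include.
Rate on top 2: 0.4771. D: 0.286 < 0.4771 → exclude; stop.
Optimal diet: E, H — 2 of 4 types.

2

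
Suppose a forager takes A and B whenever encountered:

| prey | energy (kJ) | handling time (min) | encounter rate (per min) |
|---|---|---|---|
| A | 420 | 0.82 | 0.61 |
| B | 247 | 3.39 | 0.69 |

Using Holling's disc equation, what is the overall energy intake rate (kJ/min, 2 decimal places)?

R = Σλ_iE_i / (1 + Σλ_ih_i)
Numerator: 0.61×420 + 0.69×247 = 426.6
Denominator: 1 + 0.61×0.82 + 0.69×3.39 = 3.839
R = 426.6/3.839 = 111.1 kJ/min

111.12 kJ/min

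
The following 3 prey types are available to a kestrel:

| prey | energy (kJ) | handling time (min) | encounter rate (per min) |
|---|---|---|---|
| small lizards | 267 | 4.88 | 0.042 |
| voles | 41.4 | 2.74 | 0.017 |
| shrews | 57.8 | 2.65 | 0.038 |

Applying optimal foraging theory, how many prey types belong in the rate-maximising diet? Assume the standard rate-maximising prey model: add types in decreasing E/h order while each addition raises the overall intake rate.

E/h in descending order: small lizards 54.7, shrews 21.8, voles 15.1 kJ/min. The optimal diet is the largest prefix of this list for which every included type satisfies E_i/h_i > R on the types above it.
Rate on top 1: 9.307. shrews: 21.8 > 9.307 → include.
Rate on top 2: 10.27. voles: 15.1 > 10.27 → include.
Optimal diet: small lizards, shrews, voles — 3 of 3 types.

3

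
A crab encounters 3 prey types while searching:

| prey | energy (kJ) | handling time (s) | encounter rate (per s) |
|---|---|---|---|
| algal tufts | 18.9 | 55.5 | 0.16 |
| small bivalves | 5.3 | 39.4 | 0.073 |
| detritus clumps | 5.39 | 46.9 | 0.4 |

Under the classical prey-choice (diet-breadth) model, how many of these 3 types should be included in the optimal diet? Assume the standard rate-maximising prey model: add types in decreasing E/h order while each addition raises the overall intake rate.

Rank by E/h (kJ/s): algal tufts 0.341, small bivalves 0.135, detritus clumps 0.115. Include each in turn until the next type's E/h falls below the running intake rate.
Rate on top 1: 0.3061. small bivalves: 0.135 < 0.3061 → exclude; stop.
Optimal diet: algal tufts — 1 of 3 types.

1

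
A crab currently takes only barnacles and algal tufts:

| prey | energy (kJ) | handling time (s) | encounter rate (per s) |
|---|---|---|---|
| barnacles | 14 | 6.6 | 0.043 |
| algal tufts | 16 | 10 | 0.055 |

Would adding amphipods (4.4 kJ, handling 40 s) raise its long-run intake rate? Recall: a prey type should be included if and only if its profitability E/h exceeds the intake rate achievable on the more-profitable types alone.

No

Current rate: (0.043×14 + 0.055×16)/(1 + 0.043×6.6 + 0.055×10) = 0.8082 kJ/s.
amphipods: E/h = 4.4/40 = 0.11 kJ/s.
0.11 < 0.8082, so adding amphipods would lower the average — exclude it.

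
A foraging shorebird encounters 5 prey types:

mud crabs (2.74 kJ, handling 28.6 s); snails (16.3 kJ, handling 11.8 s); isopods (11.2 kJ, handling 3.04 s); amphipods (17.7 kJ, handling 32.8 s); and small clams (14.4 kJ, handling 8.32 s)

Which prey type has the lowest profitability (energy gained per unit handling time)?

mud crabs

Profitability E/h (kJ/s): mud crabs = 2.74/28.6 = 0.0958, snails = 16.3/11.8 = 1.38, isopods = 11.2/3.04 = 3.68, amphipods = 17.7/32.8 = 0.54, small clams = 14.4/8.32 = 1.73.
Ranked: isopods > small clams > snails > amphipods > mud crabs.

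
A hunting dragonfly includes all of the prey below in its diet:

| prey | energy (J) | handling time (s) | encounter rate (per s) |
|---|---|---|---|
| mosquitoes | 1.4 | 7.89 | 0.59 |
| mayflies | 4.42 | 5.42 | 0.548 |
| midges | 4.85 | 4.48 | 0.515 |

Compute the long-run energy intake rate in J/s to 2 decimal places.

R = Σλ_iE_i / (1 + Σλ_ih_i)
Numerator: 0.59×1.4 + 0.548×4.42 + 0.515×4.85 = 5.746
Denominator: 1 + 0.59×7.89 + 0.548×5.42 + 0.515×4.48 = 10.93
R = 5.746/10.93 = 0.5256 J/s

0.53 J/s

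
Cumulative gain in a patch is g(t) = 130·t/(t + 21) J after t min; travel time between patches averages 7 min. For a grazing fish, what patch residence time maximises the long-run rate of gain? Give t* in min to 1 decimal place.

Optimal t* satisfies g'(t*) = g(t*)/(T + t*).
g'(t) = 130·21/(t + 21)². Setting 130·21/(t+21)² = 130t/[(t+21)(7+t)] gives 21(7+t) = t(t+21), so t² = 21×7 = 147.
t* = √147 = 12.12 min.

12.1 min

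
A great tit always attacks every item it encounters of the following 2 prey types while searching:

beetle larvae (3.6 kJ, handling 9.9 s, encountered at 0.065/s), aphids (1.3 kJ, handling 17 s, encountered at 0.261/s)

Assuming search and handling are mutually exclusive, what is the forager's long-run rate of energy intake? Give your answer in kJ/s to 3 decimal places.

Energy encountered per unit search time: 0.065×3.6 + 0.261×1.3 = 0.5733 kJ/s.
Handling time per unit search time: 0.065×9.9 + 0.261×17 = 5.081.
Rate = 0.5733/(1 + 5.081) = 0.09429 kJ/s.

0.094 kJ/s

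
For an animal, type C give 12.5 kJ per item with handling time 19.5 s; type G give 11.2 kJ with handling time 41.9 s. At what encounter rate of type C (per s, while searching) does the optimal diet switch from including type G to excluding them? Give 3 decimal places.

0.037 per s

At the threshold, the rate on type C alone equals the profitability of type G: λ·12.5/(1 + λ·19.5) = 11.2/41.9 = 0.2673.
Rearranging, λ(12.5 − 0.2673×19.5) = 0.2673, so λ = 0.2673/7.288 = 0.03668 per s.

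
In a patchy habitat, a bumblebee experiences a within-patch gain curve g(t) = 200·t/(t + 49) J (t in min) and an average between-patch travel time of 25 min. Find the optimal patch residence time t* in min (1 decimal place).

35.0 min

Optimal t* satisfies g'(t*) = g(t*)/(T + t*).
g'(t) = 200·49/(t + 49)². Setting 200·49/(t+49)² = 200t/[(t+49)(25+t)] gives 49(25+t) = t(t+49), so t² = 49×25 = 1225.
t* = √1225 = 35 min.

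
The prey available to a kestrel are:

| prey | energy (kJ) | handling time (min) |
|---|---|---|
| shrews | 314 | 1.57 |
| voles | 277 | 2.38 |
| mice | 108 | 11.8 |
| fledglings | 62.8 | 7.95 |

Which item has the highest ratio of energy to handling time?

Profitability E/h (kJ/min): shrews = 314/1.57 = 200, voles = 277/2.38 = 116, mice = 108/11.8 = 9.15, fledglings = 62.8/7.95 = 7.9.
Ranked: shrews > voles > mice > fledglings.

shrews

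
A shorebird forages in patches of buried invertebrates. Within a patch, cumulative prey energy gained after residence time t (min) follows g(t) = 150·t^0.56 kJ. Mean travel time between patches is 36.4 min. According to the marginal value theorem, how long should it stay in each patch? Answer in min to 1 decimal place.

46.3 min

Maximise g(t)/(T+t): set derivative to zero → g'(t)(T+t) = g(t).
g'(t) = 0.56·150·t^-0.44. Setting 0.56·150·t^-0.44 = 150·t^0.56/(36.4+t) gives 0.56(36.4+t) = t, so 0.44·t = 0.56×36.4.
t* = 0.56×36.4/0.44 = 46.33 min.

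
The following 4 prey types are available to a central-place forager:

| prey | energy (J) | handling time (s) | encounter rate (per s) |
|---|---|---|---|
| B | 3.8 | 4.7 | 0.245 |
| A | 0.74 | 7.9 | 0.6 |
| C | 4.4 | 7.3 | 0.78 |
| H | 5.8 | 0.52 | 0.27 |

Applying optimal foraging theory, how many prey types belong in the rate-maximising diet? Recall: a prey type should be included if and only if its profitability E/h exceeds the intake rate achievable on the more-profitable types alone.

1

Rank by E/h (J/s): H 11.2, B 0.809, C 0.603, A 0.0937. Include each in turn until the next type's E/h falls below the running intake rate.
Rate on top 1: 1.373. B: 0.809 < 1.373 → exclude; stop.
Optimal diet: H — 1 of 4 types.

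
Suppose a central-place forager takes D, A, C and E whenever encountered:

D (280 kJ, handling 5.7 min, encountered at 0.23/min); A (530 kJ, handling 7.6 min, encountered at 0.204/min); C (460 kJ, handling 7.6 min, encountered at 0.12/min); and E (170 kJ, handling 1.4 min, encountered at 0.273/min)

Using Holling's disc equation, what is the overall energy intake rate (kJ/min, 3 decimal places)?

Energy encountered per unit search time: 0.23×280 + 0.204×530 + 0.12×460 + 0.273×170 = 274.1 kJ/min.
Handling time per unit search time: 0.23×5.7 + 0.204×7.6 + 0.12×7.6 + 0.273×1.4 = 4.156.
Rate = 274.1/(1 + 4.156) = 53.17 kJ/min.

53.171 kJ/min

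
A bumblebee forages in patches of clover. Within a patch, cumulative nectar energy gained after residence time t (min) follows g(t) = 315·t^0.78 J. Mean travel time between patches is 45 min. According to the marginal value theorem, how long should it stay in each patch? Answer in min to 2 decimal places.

Optimal t* satisfies g'(t*) = g(t*)/(T + t*).
g'(t) = 0.78·315·t^-0.22. Setting 0.78·315·t^-0.22 = 315·t^0.78/(45+t) gives 0.78(45+t) = t, so 0.22·t = 0.78×45.
t* = 0.78×45/0.22 = 159.5 min.

159.55 min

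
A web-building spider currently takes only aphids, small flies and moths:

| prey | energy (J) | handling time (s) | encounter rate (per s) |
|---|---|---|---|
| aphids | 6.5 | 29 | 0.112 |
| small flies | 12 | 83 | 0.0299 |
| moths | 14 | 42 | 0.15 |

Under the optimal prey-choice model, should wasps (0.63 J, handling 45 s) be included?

On aphids, small flies and moths alone, R = ΣλE/(1+Σλh) = 3.187/13.03 = 0.2446 J/s.
Profitability of wasps: 0.63/45 = 0.014 J/s.
Since 0.014 < R, time spent handling wasps is better spent searching.

No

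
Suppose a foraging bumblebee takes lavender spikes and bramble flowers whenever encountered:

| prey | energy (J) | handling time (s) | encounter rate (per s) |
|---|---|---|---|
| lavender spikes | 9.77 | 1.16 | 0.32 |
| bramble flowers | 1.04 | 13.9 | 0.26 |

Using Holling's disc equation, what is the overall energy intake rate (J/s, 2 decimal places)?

R = Σλ_iE_i / (1 + Σλ_ih_i)
Numerator: 0.32×9.77 + 0.26×1.04 = 3.397
Denominator: 1 + 0.32×1.16 + 0.26×13.9 = 4.985
R = 3.397/4.985 = 0.6814 J/s

0.68 J/s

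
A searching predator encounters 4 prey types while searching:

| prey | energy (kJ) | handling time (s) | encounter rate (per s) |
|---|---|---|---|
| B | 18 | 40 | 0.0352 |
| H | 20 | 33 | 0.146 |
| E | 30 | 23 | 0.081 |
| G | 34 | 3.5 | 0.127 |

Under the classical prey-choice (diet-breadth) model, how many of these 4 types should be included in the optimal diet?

E/h in descending order: G 9.71, E 1.3, H 0.606, B 0.45 kJ/s. The optimal diet is the largest prefix of this list for which every included type satisfies E_i/h_i > R on the types above it.
Rate on top 1: 2.989. E: 1.3 < 2.989 → exclude; stop.
Optimal diet: G — 1 of 4 types.

1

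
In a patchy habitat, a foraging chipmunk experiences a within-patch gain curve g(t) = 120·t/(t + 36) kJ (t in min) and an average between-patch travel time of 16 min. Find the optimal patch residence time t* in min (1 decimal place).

By the marginal value theorem, leave when the instantaneous gain rate g'(t) equals the habitat-wide average g(t)/(T + t).
g'(t) = 120·36/(t + 36)². Setting 120·36/(t+36)² = 120t/[(t+36)(16+t)] gives 36(16+t) = t(t+36), so t² = 36×16 = 576.
t* = √576 = 24 min.

24.0 min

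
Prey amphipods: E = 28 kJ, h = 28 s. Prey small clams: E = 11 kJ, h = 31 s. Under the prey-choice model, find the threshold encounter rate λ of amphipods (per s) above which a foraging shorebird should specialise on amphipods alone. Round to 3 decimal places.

0.020 per s

Drop small clams once their profitability E₂/h₂ falls below the rate achievable on amphipods alone: E₂/h₂ = λE₁/(1 + λh₁).
Solve for λ: λE₁h₂ = E₂(1 + λh₁) → λ(E₁h₂ − E₂h₁) = E₂ → λ = E₂/(E₁h₂ − E₂h₁).
λ = 11/(28×31 − 11×28) = 11/560 = 0.01964 per s.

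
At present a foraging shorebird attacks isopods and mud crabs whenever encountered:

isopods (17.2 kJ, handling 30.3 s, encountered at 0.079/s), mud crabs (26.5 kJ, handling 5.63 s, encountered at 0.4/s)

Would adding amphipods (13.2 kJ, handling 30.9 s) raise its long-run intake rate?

No

Current rate: (0.079×17.2 + 0.4×26.5)/(1 + 0.079×30.3 + 0.4×5.63) = 2.118 kJ/s.
amphipods: E/h = 13.2/30.9 = 0.4272 kJ/s.
Since 0.4272 < R, time spent handling amphipods is better spent searching.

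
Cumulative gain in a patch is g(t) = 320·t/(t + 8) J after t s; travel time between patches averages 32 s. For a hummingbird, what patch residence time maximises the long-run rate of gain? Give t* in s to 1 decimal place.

Optimal t* satisfies g'(t*) = g(t*)/(T + t*).
g'(t) = 320·8/(t + 8)². Setting 320·8/(t+8)² = 320t/[(t+8)(32+t)] gives 8(32+t) = t(t+8), so t² = 8×32 = 256.
t* = √256 = 16 s.

16.0 s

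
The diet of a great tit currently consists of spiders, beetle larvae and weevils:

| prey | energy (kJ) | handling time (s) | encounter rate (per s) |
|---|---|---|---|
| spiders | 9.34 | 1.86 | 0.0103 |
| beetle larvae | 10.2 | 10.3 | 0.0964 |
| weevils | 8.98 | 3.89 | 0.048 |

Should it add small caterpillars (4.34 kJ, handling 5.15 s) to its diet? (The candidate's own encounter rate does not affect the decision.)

Yes

On spiders, beetle larvae and weevils alone, R = ΣλE/(1+Σλh) = 1.511/2.199 = 0.687 kJ/s.
Profitability of small caterpillars: 4.34/5.15 = 0.8427 kJ/s.
0.8427 > 0.687, so adding small caterpillars raises the average — include it.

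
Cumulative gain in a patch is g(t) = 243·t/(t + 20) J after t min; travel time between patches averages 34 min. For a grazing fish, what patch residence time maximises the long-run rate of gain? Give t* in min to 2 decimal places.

Optimal t* satisfies g'(t*) = g(t*)/(T + t*).
g'(t) = 243·20/(t + 20)². Setting 243·20/(t+20)² = 243t/[(t+20)(34+t)] gives 20(34+t) = t(t+20), so t² = 20×34 = 680.
t* = √680 = 26.08 min.

26.08 min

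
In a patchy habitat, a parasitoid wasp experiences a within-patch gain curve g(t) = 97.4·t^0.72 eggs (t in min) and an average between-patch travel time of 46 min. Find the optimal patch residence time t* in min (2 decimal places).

118.29 min

Optimal t* satisfies g'(t*) = g(t*)/(T + t*).
g'(t) = 0.72·97.4·t^-0.28. Setting 0.72·97.4·t^-0.28 = 97.4·t^0.72/(46+t) gives 0.72(46+t) = t, so 0.28·t = 0.72×46.
t* = 0.72×46/0.28 = 118.3 min.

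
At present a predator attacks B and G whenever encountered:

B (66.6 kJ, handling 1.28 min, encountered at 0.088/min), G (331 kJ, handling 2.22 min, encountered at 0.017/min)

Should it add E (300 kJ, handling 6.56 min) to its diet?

Yes

Current rate: (0.088×66.6 + 0.017×331)/(1 + 0.088×1.28 + 0.017×2.22) = 9.986 kJ/min.
Profitability of E: 300/6.56 = 45.73 kJ/min.
Since 45.73 > R, including E increases the long-run rate.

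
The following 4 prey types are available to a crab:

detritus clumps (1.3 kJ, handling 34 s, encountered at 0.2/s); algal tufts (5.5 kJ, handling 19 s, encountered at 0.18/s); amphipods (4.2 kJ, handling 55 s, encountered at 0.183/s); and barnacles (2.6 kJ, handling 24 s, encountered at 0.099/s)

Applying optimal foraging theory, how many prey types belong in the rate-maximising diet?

1

E/h in descending order: algal tufts 0.289, barnacles 0.108, amphipods 0.0764, detritus clumps 0.0382 kJ/s. The optimal diet is the largest prefix of this list for which every included type satisfies E_i/h_i > R on the types above it.
Rate on top 1: 0.224. barnacles: 0.108 < 0.224 → exclude; stop.
Optimal diet: algal tufts — 1 of 4 types.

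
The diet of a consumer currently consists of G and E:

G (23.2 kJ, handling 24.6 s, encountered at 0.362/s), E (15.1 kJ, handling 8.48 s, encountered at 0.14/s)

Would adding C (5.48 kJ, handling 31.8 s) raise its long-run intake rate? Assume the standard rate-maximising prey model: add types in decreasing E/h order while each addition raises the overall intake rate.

Intake rate on the current diet: R = (0.362×23.2 + 0.14×15.1) / (1 + 0.362×24.6 + 0.14×8.48) = 10.51/11.09 = 0.9477 kJ/s.
Profitability of C: 5.48/31.8 = 0.1723 kJ/s.
0.1723 < 0.9477, so adding C would lower the average — exclude it.

No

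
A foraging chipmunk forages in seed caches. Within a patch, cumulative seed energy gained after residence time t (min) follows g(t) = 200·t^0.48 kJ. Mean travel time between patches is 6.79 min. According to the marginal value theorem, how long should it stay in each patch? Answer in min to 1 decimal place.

6.3 min

Maximise g(t)/(T+t): set derivative to zero → g'(t)(T+t) = g(t).
g'(t) = 0.48·200·t^-0.52. Setting 0.48·200·t^-0.52 = 200·t^0.48/(6.79+t) gives 0.48(6.79+t) = t, so 0.52·t = 0.48×6.79.
t* = 0.48×6.79/0.52 = 6.268 min.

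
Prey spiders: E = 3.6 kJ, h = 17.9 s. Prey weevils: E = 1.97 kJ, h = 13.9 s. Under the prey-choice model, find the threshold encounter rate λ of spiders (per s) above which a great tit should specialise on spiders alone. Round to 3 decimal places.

The zero-one rule: include weevils iff E₂/h₂ > λE₁/(1+λh₁). Equality gives the switch point.
λE₁h₂ = E₂ + λE₂h₁ ⇒ λ = E₂/(E₁h₂ − E₂h₁) = 1.97/(50.04 − 35.26) = 0.1333 per s.

0.133 per s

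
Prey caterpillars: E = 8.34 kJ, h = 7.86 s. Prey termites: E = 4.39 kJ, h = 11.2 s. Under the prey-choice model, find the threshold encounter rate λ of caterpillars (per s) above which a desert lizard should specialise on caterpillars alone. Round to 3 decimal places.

Drop termites once their profitability E₂/h₂ falls below the rate achievable on caterpillars alone: E₂/h₂ = λE₁/(1 + λh₁).
Solve for λ: λE₁h₂ = E₂(1 + λh₁) → λ(E₁h₂ − E₂h₁) = E₂ → λ = E₂/(E₁h₂ − E₂h₁).
λ = 4.39/(8.34×11.2 − 4.39×7.86) = 4.39/58.9 = 0.07453 per s.

0.075 per s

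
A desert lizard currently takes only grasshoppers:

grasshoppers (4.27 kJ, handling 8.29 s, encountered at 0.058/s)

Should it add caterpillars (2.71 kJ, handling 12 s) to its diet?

Yes

Current rate: (0.058×4.27)/(1 + 0.058×8.29) = 0.1672 kJ/s.
Profitability of caterpillars: 2.71/12 = 0.2258 kJ/s.
Since 0.2258 > R, including caterpillars increases the long-run rate.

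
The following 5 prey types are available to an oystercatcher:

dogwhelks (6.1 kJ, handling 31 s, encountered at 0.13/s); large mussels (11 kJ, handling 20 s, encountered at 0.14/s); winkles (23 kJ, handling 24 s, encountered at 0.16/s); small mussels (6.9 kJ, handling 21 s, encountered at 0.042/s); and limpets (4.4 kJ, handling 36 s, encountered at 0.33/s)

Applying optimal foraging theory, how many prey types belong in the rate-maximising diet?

1

Profitabilities (E/h, kJ/s): winkles 0.958, large mussels 0.55, small mussels 0.329, dogwhelks 0.197, limpets 0.122. Add prey in this order while the next type's profitability exceeds the intake rate on those already taken.
Rate on top 1: 0.7603. large mussels: 0.55 < 0.7603 → exclude; stop.
Optimal diet: winkles — 1 of 5 types.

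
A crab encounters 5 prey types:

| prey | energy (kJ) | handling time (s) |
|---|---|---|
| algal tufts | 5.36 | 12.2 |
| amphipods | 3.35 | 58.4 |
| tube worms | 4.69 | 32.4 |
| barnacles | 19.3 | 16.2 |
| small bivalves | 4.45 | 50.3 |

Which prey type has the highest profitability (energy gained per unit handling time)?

In descending order of E/h:
barnacles: 19.3/16.2 = 1.19 kJ/s
algal tufts: 5.36/12.2 = 0.439 kJ/s
tube worms: 4.69/32.4 = 0.145 kJ/s
small bivalves: 4.45/50.3 = 0.0885 kJ/s
amphipods: 3.35/58.4 = 0.0574 kJ/s

barnacles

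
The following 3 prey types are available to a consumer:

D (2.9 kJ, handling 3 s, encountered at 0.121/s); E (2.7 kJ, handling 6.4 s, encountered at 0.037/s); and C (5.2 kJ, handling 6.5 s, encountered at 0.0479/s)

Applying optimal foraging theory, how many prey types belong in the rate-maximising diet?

Rank by E/h (kJ/s): D 0.967, C 0.8, E 0.422. Include each in turn until the next type's E/h falls below the running intake rate.
Rate on top 1: 0.2574. C: 0.8 > 0.2574 → include.
Rate on top 2: 0.3583. E: 0.422 > 0.3583 → include.
Optimal diet: D, C, E — 3 of 3 types.

3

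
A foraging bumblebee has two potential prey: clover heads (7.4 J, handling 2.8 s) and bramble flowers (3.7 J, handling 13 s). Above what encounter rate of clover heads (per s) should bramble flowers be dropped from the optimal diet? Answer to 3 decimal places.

0.043 per s

Drop bramble flowers once their profitability E₂/h₂ falls below the rate achievable on clover heads alone: E₂/h₂ = λE₁/(1 + λh₁).
Solve for λ: λE₁h₂ = E₂(1 + λh₁) → λ(E₁h₂ − E₂h₁) = E₂ → λ = E₂/(E₁h₂ − E₂h₁).
λ = 3.7/(7.4×13 − 3.7×2.8) = 3.7/85.84 = 0.0431 per s.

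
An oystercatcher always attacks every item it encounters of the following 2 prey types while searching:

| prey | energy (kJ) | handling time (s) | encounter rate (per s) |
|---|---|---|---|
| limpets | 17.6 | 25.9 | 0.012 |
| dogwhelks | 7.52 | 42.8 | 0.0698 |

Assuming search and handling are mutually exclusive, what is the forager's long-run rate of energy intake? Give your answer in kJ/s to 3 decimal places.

0.171 kJ/s

Energy encountered per unit search time: 0.012×17.6 + 0.0698×7.52 = 0.7361 kJ/s.
Handling time per unit search time: 0.012×25.9 + 0.0698×42.8 = 3.298.
Rate = 0.7361/(1 + 3.298) = 0.1713 kJ/s.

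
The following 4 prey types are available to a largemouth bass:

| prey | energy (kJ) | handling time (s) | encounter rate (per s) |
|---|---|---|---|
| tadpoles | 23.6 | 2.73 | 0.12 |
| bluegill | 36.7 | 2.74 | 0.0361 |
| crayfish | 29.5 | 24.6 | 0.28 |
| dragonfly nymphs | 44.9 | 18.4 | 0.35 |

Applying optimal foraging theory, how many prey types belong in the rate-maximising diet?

Profitabilities (E/h, kJ/s): bluegill 13.4, tadpoles 8.64, dragonfly nymphs 2.44, crayfish 1.2. Add prey in this order while the next type's profitability exceeds the intake rate on those already taken.
Rate on top 1: 1.206. tadpoles: 8.64 > 1.206 → include.
Rate on top 2: 2.914. dragonfly nymphs: 2.44 < 2.914 → exclude; stop.
Optimal diet: bluegill, tadpoles — 2 of 4 types.

2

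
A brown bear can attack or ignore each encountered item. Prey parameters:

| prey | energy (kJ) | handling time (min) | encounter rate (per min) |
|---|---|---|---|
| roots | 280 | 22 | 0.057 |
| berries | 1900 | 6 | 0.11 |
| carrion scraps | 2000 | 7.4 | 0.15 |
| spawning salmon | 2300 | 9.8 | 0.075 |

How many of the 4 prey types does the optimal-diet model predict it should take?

3

Rank by E/h (kJ/min): berries 317, carrion scraps 270, spawning salmon 235, roots 12.7. Include each in turn until the next type's E/h falls below the running intake rate.
Rate on top 1: 125.9. carrion scraps: 270 > 125.9 → include.
Rate on top 2: 183.8. spawning salmon: 235 > 183.8 → include.
Rate on top 3: 194.4. roots: 12.7 < 194.4 → exclude; stop.
Optimal diet: berries, carrion scraps, spawning salmon — 3 of 4 types.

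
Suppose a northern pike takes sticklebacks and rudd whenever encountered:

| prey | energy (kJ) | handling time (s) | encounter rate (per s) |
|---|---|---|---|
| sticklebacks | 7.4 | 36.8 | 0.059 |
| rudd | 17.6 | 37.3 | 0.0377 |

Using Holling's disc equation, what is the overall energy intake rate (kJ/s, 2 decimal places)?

0.24 kJ/s

R = Σλ_iE_i / (1 + Σλ_ih_i)
Numerator: 0.059×7.4 + 0.0377×17.6 = 1.1
Denominator: 1 + 0.059×36.8 + 0.0377×37.3 = 4.577
R = 1.1/4.577 = 0.2403 kJ/s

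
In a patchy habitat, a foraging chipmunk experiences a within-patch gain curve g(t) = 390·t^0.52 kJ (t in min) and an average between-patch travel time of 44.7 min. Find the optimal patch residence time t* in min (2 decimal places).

48.43 min

Optimal t* satisfies g'(t*) = g(t*)/(T + t*).
g'(t) = 0.52·390·t^-0.48. Setting 0.52·390·t^-0.48 = 390·t^0.52/(44.7+t) gives 0.52(44.7+t) = t, so 0.48·t = 0.52×44.7.
t* = 0.52×44.7/0.48 = 48.43 min.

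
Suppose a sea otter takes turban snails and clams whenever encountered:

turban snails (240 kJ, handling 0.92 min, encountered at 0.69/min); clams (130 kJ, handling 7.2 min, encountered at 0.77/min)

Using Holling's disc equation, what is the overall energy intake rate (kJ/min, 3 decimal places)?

R = Σλ_iE_i / (1 + Σλ_ih_i)
Numerator: 0.69×240 + 0.77×130 = 265.7
Denominator: 1 + 0.69×0.92 + 0.77×7.2 = 7.179
R = 265.7/7.179 = 37.01 kJ/min

37.012 kJ/min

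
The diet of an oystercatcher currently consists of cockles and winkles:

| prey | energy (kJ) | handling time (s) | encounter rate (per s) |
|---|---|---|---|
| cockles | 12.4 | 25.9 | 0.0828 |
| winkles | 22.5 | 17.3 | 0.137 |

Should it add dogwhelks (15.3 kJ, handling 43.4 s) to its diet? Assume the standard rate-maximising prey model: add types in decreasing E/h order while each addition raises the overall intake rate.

Current rate: (0.0828×12.4 + 0.137×22.5)/(1 + 0.0828×25.9 + 0.137×17.3) = 0.7452 kJ/s.
dogwhelks: E/h = 15.3/43.4 = 0.3525 kJ/s.
0.3525 < 0.7452, so adding dogwhelks would lower the average — exclude it.

No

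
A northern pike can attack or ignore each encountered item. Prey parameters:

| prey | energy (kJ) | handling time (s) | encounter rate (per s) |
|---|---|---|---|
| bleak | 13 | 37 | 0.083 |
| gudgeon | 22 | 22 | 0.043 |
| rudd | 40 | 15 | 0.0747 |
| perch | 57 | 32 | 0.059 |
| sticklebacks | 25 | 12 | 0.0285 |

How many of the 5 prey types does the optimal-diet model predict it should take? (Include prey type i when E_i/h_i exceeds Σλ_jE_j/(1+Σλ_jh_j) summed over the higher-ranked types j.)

3

Rank by E/h (kJ/s): rudd 2.67, sticklebacks 2.08, perch 1.78, gudgeon 1, bleak 0.351. Include each in turn until the next type's E/h falls below the running intake rate.
Rate on top 1: 1.409. sticklebacks: 2.08 > 1.409 → include.
Rate on top 2: 1.503. perch: 1.78 > 1.503 → include.
Rate on top 3: 1.624. gudgeon: 1 < 1.624 → exclude; stop.
Optimal diet: rudd, sticklebacks, perch — 3 of 5 types.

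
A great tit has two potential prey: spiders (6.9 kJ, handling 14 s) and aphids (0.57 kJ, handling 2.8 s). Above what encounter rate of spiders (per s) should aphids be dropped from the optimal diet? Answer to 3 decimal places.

0.050 per s

At the threshold, the rate on spiders alone equals the profitability of aphids: λ·6.9/(1 + λ·14) = 0.57/2.8 = 0.2036.
Rearranging, λ(6.9 − 0.2036×14) = 0.2036, so λ = 0.2036/4.05 = 0.05026 per s.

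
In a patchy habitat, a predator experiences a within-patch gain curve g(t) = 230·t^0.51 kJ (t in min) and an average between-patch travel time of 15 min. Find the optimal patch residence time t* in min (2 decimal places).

15.61 min

Optimal t* satisfies g'(t*) = g(t*)/(T + t*).
g'(t) = 0.51·230·t^-0.49. Setting 0.51·230·t^-0.49 = 230·t^0.51/(15+t) gives 0.51(15+t) = t, so 0.49·t = 0.51×15.
t* = 0.51×15/0.49 = 15.61 min.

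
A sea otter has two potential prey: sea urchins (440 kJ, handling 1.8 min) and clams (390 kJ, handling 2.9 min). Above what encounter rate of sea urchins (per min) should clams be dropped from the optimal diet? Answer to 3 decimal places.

At the threshold, the rate on sea urchins alone equals the profitability of clams: λ·440/(1 + λ·1.8) = 390/2.9 = 134.5.
Rearranging, λ(440 − 134.5×1.8) = 134.5, so λ = 134.5/197.9 = 0.6794 per min.

0.679 per min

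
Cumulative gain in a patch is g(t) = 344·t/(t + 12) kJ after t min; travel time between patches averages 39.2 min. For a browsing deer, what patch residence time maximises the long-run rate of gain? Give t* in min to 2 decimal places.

Optimal t* satisfies g'(t*) = g(t*)/(T + t*).
g'(t) = 344·12/(t + 12)². Setting 344·12/(t+12)² = 344t/[(t+12)(39.2+t)] gives 12(39.2+t) = t(t+12), so t² = 12×39.2 = 470.4.
t* = √470.4 = 21.69 min.

21.69 min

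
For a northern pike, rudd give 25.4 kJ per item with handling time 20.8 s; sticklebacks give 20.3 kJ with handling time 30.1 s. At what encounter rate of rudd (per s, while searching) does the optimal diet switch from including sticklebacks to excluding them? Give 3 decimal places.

At the threshold, the rate on rudd alone equals the profitability of sticklebacks: λ·25.4/(1 + λ·20.8) = 20.3/30.1 = 0.6744.
Rearranging, λ(25.4 − 0.6744×20.8) = 0.6744, so λ = 0.6744/11.37 = 0.0593 per s.

0.059 per s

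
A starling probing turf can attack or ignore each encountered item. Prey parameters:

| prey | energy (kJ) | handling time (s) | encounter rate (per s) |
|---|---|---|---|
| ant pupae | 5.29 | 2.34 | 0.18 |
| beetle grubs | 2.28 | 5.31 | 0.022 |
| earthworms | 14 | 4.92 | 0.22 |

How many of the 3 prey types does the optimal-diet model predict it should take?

2

Profitabilities (E/h, kJ/s): earthworms 2.85, ant pupae 2.26, beetle grubs 0.429. Add prey in this order while the next type's profitability exceeds the intake rate on those already taken.
Rate on top 1: 1.479. ant pupae: 2.26 > 1.479 → include.
Rate on top 2: 1.611. beetle grubs: 0.429 < 1.611 → exclude; stop.
Optimal diet: earthworms, ant pupae — 2 of 3 types.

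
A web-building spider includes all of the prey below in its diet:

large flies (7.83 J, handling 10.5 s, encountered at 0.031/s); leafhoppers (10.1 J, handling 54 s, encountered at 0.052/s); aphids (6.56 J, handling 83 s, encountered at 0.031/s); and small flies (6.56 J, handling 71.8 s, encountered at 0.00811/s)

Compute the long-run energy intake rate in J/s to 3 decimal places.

0.141 J/s

Energy encountered per unit search time: 0.031×7.83 + 0.052×10.1 + 0.031×6.56 + 0.00811×6.56 = 1.024 J/s.
Handling time per unit search time: 0.031×10.5 + 0.052×54 + 0.031×83 + 0.00811×71.8 = 6.289.
Rate = 1.024/(1 + 6.289) = 0.1406 J/s.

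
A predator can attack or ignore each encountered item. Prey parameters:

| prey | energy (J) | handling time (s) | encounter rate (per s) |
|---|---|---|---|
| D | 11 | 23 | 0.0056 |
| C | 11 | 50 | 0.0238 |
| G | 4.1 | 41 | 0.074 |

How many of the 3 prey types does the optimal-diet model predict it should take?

E/h in descending order: D 0.478, C 0.22, G 0.1 J/s. The optimal diet is the largest prefix of this list for which every included type satisfies E_i/h_i > R on the types above it.
Rate on top 1: 0.05457. C: 0.22 > 0.05457 → include.
Rate on top 2: 0.1395. G: 0.1 < 0.1395 → exclude; stop.
Optimal diet: D, C — 2 of 3 types.

2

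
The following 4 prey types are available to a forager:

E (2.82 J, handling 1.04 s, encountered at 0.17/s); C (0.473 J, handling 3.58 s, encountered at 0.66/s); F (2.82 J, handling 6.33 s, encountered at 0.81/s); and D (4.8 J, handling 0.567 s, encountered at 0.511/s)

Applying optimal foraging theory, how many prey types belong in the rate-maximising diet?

2

Profitabilities (E/h, J/s): D 8.47, E 2.71, F 0.445, C 0.132. Add prey in this order while the next type's profitability exceeds the intake rate on those already taken.
Rate on top 1: 1.902. E: 2.71 > 1.902 → include.
Rate on top 2: 1.999. F: 0.445 < 1.999 → exclude; stop.
Optimal diet: D, E — 2 of 4 types.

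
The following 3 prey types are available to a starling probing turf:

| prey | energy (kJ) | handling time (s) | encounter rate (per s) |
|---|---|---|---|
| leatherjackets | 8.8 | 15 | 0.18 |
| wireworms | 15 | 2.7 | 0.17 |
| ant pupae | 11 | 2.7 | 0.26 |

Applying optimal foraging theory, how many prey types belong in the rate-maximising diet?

E/h in descending order: wireworms 5.56, ant pupae 4.07, leatherjackets 0.587 kJ/s. The optimal diet is the largest prefix of this list for which every included type satisfies E_i/h_i > R on the types above it.
Rate on top 1: 1.748. ant pupae: 4.07 > 1.748 → include.
Rate on top 2: 2.503. leatherjackets: 0.587 < 2.503 → exclude; stop.
Optimal diet: wireworms, ant pupae — 2 of 3 types.

2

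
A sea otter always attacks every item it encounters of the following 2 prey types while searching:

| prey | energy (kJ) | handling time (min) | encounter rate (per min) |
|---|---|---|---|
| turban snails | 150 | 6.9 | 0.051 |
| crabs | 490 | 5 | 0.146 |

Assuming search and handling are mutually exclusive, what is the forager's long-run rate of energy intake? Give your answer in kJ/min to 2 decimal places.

R = Σλ_iE_i / (1 + Σλ_ih_i)
Numerator: 0.051×150 + 0.146×490 = 79.19
Denominator: 1 + 0.051×6.9 + 0.146×5 = 2.082
R = 79.19/2.082 = 38.04 kJ/min

38.04 kJ/min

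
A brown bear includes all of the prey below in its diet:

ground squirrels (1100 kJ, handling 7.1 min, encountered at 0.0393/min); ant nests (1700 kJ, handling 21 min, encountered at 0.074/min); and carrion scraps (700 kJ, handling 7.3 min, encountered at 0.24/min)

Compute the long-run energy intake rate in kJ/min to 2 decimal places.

73.51 kJ/min

R = (0.0393×1100 + 0.074×1700 + 0.24×700) / (1 + 0.0393×7.1 + 0.074×21 + 0.24×7.3) = 337/4.585 = 73.51 kJ/min.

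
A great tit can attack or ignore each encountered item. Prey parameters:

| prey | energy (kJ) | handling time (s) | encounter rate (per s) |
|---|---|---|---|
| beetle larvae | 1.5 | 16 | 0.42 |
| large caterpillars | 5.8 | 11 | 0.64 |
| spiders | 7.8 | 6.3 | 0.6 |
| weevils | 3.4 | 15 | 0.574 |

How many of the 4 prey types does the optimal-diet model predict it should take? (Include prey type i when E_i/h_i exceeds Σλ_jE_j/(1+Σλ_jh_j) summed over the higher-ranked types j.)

E/h in descending order: spiders 1.24, large caterpillars 0.527, weevils 0.227, beetle larvae 0.0938 kJ/s. The optimal diet is the largest prefix of this list for which every included type satisfies E_i/h_i > R on the types above it.
Rate on top 1: 0.9791. large caterpillars: 0.527 < 0.9791 → exclude; stop.
Optimal diet: spiders — 1 of 4 types.

1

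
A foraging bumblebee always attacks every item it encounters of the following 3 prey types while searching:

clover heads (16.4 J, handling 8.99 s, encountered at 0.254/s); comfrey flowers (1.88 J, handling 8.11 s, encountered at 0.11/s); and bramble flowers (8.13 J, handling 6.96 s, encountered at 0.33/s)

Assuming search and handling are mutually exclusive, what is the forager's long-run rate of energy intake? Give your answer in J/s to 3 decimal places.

1.090 J/s

R = Σλ_iE_i / (1 + Σλ_ih_i)
Numerator: 0.254×16.4 + 0.11×1.88 + 0.33×8.13 = 7.055
Denominator: 1 + 0.254×8.99 + 0.11×8.11 + 0.33×6.96 = 6.472
R = 7.055/6.472 = 1.09 J/s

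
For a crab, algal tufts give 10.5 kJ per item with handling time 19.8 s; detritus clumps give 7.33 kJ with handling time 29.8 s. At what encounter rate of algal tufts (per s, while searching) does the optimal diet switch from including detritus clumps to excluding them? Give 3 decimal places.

0.044 per s

The zero-one rule: include detritus clumps iff E₂/h₂ > λE₁/(1+λh₁). Equality gives the switch point.
λE₁h₂ = E₂ + λE₂h₁ ⇒ λ = E₂/(E₁h₂ − E₂h₁) = 7.33/(312.9 − 145.1) = 0.04369 per s.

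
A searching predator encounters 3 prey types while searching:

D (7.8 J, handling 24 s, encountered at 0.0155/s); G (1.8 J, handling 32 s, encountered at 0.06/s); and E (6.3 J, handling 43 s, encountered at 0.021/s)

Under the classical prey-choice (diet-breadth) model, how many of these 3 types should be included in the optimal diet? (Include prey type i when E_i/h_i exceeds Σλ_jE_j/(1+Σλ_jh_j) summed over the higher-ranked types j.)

2

Profitabilities (E/h, J/s): D 0.325, E 0.147, G 0.0563. Add prey in this order while the next type's profitability exceeds the intake rate on those already taken.
Rate on top 1: 0.08812. E: 0.147 > 0.08812 → include.
Rate on top 2: 0.1113. G: 0.0563 < 0.1113 → exclude; stop.
Optimal diet: D, E — 2 of 3 types.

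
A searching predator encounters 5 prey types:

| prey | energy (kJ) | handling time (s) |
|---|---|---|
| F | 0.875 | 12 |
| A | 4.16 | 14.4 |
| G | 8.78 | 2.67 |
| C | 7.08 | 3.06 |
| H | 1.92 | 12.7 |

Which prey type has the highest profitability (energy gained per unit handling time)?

Profitability E/h (kJ/s): F = 0.875/12 = 0.0729, A = 4.16/14.4 = 0.289, G = 8.78/2.67 = 3.29, C = 7.08/3.06 = 2.31, H = 1.92/12.7 = 0.151.
Ranked: G > C > A > H > F.

G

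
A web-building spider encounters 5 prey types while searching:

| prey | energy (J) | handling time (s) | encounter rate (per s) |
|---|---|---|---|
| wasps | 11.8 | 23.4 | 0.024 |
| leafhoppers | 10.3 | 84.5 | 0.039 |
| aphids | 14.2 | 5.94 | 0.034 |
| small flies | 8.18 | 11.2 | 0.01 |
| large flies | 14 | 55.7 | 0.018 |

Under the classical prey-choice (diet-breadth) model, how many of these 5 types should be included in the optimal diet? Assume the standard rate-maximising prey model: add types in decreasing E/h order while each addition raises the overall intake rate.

3

Rank by E/h (J/s): aphids 2.39, small flies 0.73, wasps 0.504, large flies 0.251, leafhoppers 0.122. Include each in turn until the next type's E/h falls below the running intake rate.
Rate on top 1: 0.4017. small flies: 0.73 > 0.4017 → include.
Rate on top 2: 0.4297. wasps: 0.504 > 0.4297 → include.
Rate on top 3: 0.452. large flies: 0.251 < 0.452 → exclude; stop.
Optimal diet: aphids, small flies, wasps — 3 of 5 types.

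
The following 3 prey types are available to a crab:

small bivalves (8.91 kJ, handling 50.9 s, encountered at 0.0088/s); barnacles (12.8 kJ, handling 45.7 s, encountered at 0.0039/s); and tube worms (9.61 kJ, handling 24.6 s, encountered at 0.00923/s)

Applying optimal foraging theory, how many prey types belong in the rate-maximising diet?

3

Profitabilities (E/h, kJ/s): tube worms 0.391, barnacles 0.28, small bivalves 0.175. Add prey in this order while the next type's profitability exceeds the intake rate on those already taken.
Rate on top 1: 0.07229. barnacles: 0.28 > 0.07229 → include.
Rate on top 2: 0.09864. small bivalves: 0.175 > 0.09864 → include.
Optimal diet: tube worms, barnacles, small bivalves — 3 of 3 types.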